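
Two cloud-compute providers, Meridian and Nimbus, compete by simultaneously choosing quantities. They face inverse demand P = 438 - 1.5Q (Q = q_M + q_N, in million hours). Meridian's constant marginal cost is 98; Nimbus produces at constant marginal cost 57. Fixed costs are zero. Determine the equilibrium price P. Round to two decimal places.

197.67

Meridian's profit: π_M = (438 - 1.5Q)q_M - (98q_M). Setting ∂π_M/∂q_M = 0: 340 - 3q_M - (3/2)(q_N) = 0.
Nimbus's first-order condition: 381 - 3q_N - (3/2)(q_M) = 0.
So q_M = (340 - (3/2)q_N)/3 and q_N = (381 - (3/2)q_M)/3.
Solving the pair: q_M = 598/9, q_N = 844/9.
Total output Q = 1442/9, so price P = 438 - (3/2)·(1442/9) = 593/3.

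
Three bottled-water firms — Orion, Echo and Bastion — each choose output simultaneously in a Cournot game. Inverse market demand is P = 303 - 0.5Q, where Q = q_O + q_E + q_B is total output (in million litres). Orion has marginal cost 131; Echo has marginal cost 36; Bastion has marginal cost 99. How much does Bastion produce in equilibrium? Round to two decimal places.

Orion's profit: π_O = (303 - 0.5Q)q_O - (131q_O). Setting ∂π_O/∂q_O = 0: 172 - q_O - (1/2)(q_E + q_B) = 0.
Echo's first-order condition: 267 - q_E - (1/2)(q_O + q_B) = 0.
Bastion's profit: π_B = (303 - 0.5Q)q_B - (99q_B). Setting ∂π_B/∂q_B = 0: 204 - q_B - (1/2)(q_O + q_E) = 0.
Adding the 3 conditions: 643 − Q − Q = 0, i.e. Q = 643/2.
Back-substituting: q_O = (172 − 643/4)/(1/2) = 45/2, q_E = (267 − 643/4)/(1/2) = 425/2, q_B = (204 − 643/4)/(1/2) = 173/2.

86.50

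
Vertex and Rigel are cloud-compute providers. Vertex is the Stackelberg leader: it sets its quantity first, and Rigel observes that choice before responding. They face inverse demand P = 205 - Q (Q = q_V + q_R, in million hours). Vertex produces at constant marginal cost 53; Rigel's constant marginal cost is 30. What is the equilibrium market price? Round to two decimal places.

85.25

The follower Rigel best-responds to any q_V: π_R = (205 - Q)q_R - 30q_R.
Setting the follower's marginal profit to zero, 175 - q_V - 2q_R = 0, i.e. q_R = (175 - q_V)/2.
The leader anticipates this reaction. Substituting into P = 205 - Q gives P = 235/2 - (1/2)q_V, so π_V = (235/2 - (1/2)q_V)q_V - 53q_V.
The leader's first-order condition 129/2 - q_V = 0 yields q_V = 129/2.
Then q_R = (175 - 129/2)/2 = 221/4.
Total output Q = 479/4, so price P = 205 - 479/4 = 341/4.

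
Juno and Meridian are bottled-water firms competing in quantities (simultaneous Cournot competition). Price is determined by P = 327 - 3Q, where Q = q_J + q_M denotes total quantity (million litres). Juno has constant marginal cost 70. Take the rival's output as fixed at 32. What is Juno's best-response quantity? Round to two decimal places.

26.83

With the rival's output fixed at 32, Juno's profit is π_J = (327 - 3·32 - 3q_J)q_J - (70q_J) = (231 - 3q_J)q_J - (70q_J).
∂π_J/∂q_J = 161 - 6q_J = 0, so q_J = 161/6.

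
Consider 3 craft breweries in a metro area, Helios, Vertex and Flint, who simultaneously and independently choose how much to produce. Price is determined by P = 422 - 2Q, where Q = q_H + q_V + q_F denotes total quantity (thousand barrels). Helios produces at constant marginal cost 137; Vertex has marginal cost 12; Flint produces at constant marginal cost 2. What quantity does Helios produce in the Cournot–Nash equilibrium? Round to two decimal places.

3.13

Helios's profit: π_H = (422 - 2Q)q_H - (137q_H). Setting ∂π_H/∂q_H = 0: 285 - 4q_H - 2(q_V + q_F) = 0.
Vertex's profit: π_V = (422 - 2Q)q_V - (12q_V). Setting ∂π_V/∂q_V = 0: 410 - 4q_V - 2(q_H + q_F) = 0.
Flint's profit: π_F = (422 - 2Q)q_F - (2q_F). Setting ∂π_F/∂q_F = 0: 420 - 4q_F - 2(q_H + q_V) = 0.
Summing all 3 equations gives 1115 − 8Q = 0, hence Q = 1115/8.
Back-substituting: q_H = (285 − 1115/4)/2 = 25/8, q_V = (410 − 1115/4)/2 = 525/8, q_F = (420 − 1115/4)/2 = 565/8.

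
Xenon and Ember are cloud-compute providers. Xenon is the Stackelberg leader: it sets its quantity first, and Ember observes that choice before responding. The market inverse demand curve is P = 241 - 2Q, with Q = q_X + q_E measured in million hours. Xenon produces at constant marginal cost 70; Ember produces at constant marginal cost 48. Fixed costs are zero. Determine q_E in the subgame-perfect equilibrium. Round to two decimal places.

The follower Ember best-responds to any q_X: π_E = (241 - 2Q)q_E - 48q_E.
Follower FOC: 193 - 2q_X - 4q_E = 0, so q_E(q_X) = (193 - 2q_X)/4.
The leader anticipates this reaction. Substituting into P = 241 - 2Q gives P = 289/2 - q_X, so π_X = (289/2 - q_X)q_X - 70q_X.
The leader's first-order condition 149/2 - 2q_X = 0 yields q_X = 149/4.
Then q_E = (193 - 2·(149/4))/4 = 237/8.

29.63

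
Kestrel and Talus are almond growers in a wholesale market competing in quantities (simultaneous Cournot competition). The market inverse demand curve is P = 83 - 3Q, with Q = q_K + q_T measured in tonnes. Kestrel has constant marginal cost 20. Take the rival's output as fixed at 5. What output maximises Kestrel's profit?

With the rival's output fixed at 5, Kestrel's profit is π_K = (83 - 3·5 - 3q_K)q_K - (20q_K) = (68 - 3q_K)q_K - (20q_K).
∂π_K/∂q_K = 48 - 6q_K = 0, so q_K = 8.

8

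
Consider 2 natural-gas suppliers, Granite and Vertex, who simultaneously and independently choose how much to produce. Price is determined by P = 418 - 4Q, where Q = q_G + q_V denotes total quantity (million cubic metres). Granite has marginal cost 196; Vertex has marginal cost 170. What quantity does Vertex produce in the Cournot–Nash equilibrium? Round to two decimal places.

Granite's profit: π_G = (418 - 4Q)q_G - (196q_G). Setting ∂π_G/∂q_G = 0: 222 - 8q_G - 4(q_V) = 0.
Vertex's profit: π_V = (418 - 4Q)q_V - (170q_V). Setting ∂π_V/∂q_V = 0: 248 - 8q_V - 4(q_G) = 0.
Best responses: q_G = (222 - 4q_V)/8, q_V = (248 - 4q_G)/8.
Solving the pair: q_G = 49/3, q_V = 137/6.

22.83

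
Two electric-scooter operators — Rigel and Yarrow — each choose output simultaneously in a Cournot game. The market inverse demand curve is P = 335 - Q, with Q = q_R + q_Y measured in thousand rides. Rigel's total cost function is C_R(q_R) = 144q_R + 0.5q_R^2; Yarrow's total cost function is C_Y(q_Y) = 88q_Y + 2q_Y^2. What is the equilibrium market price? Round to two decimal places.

249.76

Rigel's profit: π_R = (335 - Q)q_R - (144q_R + (1/2)q_R²). Setting ∂π_R/∂q_R = 0: 191 - 3q_R - (q_Y) = 0.
Yarrow's first-order condition: 247 - 6q_Y - (q_R) = 0.
Best responses: q_R = (191 - q_Y)/3, q_Y = (247 - q_R)/6.
Substituting one into the other gives q_R = 899/17 and q_Y = 550/17.
Total output Q = 1449/17, so price P = 335 - 1449/17 = 249.7647.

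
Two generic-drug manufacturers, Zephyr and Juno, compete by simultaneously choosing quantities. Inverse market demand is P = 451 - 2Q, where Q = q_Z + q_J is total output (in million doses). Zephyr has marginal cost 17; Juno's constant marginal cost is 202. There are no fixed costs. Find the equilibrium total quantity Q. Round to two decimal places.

113.83

Zephyr's profit: π_Z = (451 - 2Q)q_Z - (17q_Z). Setting ∂π_Z/∂q_Z = 0: 434 - 4q_Z - 2(q_J) = 0.
Juno's first-order condition: 249 - 4q_J - 2(q_Z) = 0.
Best responses: q_Z = (434 - 2q_J)/4, q_J = (249 - 2q_Z)/4.
Substituting one into the other gives q_Z = 619/6 and q_J = 32/3.
Total output Q = 619/6 + 32/3 = 683/6.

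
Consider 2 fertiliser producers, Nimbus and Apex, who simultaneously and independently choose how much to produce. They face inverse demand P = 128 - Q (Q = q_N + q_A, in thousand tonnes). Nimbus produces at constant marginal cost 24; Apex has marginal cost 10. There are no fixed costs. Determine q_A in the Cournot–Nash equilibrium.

44

Nimbus's profit: π_N = (128 - Q)q_N - (24q_N). Setting ∂π_N/∂q_N = 0: 104 - 2q_N - (q_A) = 0.
Apex's profit: π_A = (128 - Q)q_A - (10q_A). Setting ∂π_A/∂q_A = 0: 118 - 2q_A - (q_N) = 0.
Rearranging gives the reaction functions q_N = (104 - q_A)/2 and q_A = (118 - q_N)/2.
Solving the pair: q_N = 30, q_A = 44.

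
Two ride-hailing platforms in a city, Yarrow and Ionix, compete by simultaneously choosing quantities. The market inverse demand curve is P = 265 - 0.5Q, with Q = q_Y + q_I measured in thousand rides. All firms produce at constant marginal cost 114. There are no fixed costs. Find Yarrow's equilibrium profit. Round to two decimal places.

Each firm earns π_i = (265 - 0.5Q)q_i - 114q_i.
Setting ∂π_i/∂q_i = 0 with rivals' quantities fixed: 151 - q_i - (1/2)q_j = 0.
By symmetry each firm produces the same amount; substituting q_j = q_i yields q_i = 151/(3/2) = 302/3.
Price P = 265 - (1/2)·(604/3) = 493/3.
Yarrow's profit: (493/3 - 114)·(302/3) = 5066.8889.

5066.89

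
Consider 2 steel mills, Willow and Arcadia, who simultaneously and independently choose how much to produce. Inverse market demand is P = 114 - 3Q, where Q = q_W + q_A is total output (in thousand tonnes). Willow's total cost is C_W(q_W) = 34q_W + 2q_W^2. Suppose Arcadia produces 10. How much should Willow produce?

5

With the rival's output fixed at 10, Willow's profit is π_W = (114 - 3·10 - 3q_W)q_W - (34q_W + 2q_W²) = (84 - 3q_W)q_W - (34q_W + 2q_W²).
∂π_W/∂q_W = 50 - 10q_W = 0, so q_W = 5.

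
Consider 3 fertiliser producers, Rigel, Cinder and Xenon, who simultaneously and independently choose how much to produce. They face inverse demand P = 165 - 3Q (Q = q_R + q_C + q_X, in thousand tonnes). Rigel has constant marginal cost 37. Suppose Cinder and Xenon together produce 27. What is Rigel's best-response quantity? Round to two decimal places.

7.83

With rivals' combined output fixed at 27, Rigel's profit is π_R = (165 - 3·27 - 3q_R)q_R - (37q_R) = (84 - 3q_R)q_R - (37q_R).
∂π_R/∂q_R = 47 - 6q_R = 0, so q_R = 47/6.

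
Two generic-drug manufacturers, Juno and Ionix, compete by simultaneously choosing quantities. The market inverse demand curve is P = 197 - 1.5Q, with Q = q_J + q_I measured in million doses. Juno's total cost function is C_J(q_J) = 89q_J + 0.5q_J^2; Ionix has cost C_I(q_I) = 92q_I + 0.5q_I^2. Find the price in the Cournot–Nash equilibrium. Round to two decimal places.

Juno's profit: π_J = (197 - 1.5Q)q_J - (89q_J + (1/2)q_J²). Setting ∂π_J/∂q_J = 0: 108 - 4q_J - (3/2)(q_I) = 0.
Ionix's profit: π_I = (197 - 1.5Q)q_I - (92q_I + (1/2)q_I²). Setting ∂π_I/∂q_I = 0: 105 - 4q_I - (3/2)(q_J) = 0.
Rearranging gives the reaction functions q_J = (108 - (3/2)q_I)/4 and q_I = (105 - (3/2)q_J)/4.
Substituting one into the other gives q_J = 1098/55 and q_I = 1032/55.
Total output Q = 426/11, so price P = 197 - (3/2)·(426/11) = 1528/11.

138.91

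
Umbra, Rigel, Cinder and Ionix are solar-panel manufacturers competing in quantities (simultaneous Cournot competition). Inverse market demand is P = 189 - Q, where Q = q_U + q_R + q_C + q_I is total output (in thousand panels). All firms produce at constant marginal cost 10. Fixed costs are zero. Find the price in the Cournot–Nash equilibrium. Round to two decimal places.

Each firm earns π_i = (189 - Q)q_i - 10q_i.
First-order condition (treating rivals' output as given): 179 - 2q_i - Σ_{j≠i} q_j = 0.
By symmetry each firm produces the same amount; substituting Σ_{j≠i} q_j = 3q_i yields q_i = 179/5.
Total output Q = 716/5, so price P = 189 - 716/5 = 229/5.

45.80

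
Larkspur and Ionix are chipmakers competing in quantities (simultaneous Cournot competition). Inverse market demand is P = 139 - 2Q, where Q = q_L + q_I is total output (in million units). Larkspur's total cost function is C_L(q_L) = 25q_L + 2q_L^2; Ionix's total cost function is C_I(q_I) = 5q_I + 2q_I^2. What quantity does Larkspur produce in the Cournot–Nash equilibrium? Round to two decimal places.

10.73

Larkspur's profit: π_L = (139 - 2Q)q_L - (25q_L + 2q_L²). Setting ∂π_L/∂q_L = 0: 114 - 8q_L - 2(q_I) = 0.
Ionix's profit: π_I = (139 - 2Q)q_I - (5q_I + 2q_I²). Setting ∂π_I/∂q_I = 0: 134 - 8q_I - 2(q_L) = 0.
Rearranging gives the reaction functions q_L = (114 - 2q_I)/8 and q_I = (134 - 2q_L)/8.
Substituting one into the other gives q_L = 161/15 and q_I = 211/15.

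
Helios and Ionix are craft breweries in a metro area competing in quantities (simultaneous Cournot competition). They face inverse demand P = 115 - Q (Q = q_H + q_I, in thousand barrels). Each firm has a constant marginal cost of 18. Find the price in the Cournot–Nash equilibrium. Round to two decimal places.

Each firm earns π_i = (115 - Q)q_i - 18q_i.
Setting ∂π_i/∂q_i = 0 with rivals' quantities fixed: 97 - 2q_i - q_j = 0.
With identical firms every q_j equals q_i, so q_j = q_i and 97 = 3q_i, giving q_i = 97/3.
Total output Q = 194/3, so price P = 115 - 194/3 = 151/3.

50.33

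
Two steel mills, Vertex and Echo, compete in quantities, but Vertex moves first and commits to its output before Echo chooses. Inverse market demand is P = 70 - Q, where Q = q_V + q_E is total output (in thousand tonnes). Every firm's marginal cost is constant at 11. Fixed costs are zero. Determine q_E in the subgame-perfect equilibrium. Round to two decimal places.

The follower Echo best-responds to any q_V: π_E = (70 - Q)q_E - 11q_E.
Follower FOC: 59 - q_V - 2q_E = 0, so q_E(q_V) = (59 - q_V)/2.
Vertex substitutes q_E(q_V) into its own profit: π_V = q_V(70 - q_V - (59 - q_V)/2) - 11q_V = (81/2 - (1/2)q_V)q_V - 11q_V.
The leader's first-order condition 59/2 - q_V = 0 yields q_V = 59/2.
Then q_E = (59 - 59/2)/2 = 59/4.

14.75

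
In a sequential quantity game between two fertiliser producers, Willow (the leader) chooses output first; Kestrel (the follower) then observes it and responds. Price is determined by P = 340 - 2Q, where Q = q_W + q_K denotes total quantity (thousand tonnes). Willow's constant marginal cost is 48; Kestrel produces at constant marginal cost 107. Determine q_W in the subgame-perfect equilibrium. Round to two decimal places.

Solve by backward induction. Given q_W, the follower Kestrel maximises π_K = (340 - 2q_W - 2q_K)q_K - 107q_K.
Follower FOC: 233 - 2q_W - 4q_K = 0, so q_K(q_W) = (233 - 2q_W)/4.
Willow substitutes q_K(q_W) into its own profit: π_W = q_W(340 - 2q_W - (233 - 2q_W)/2) - 48q_W = (447/2 - q_W)q_W - 48q_W.
The leader's first-order condition 351/2 - 2q_W = 0 yields q_W = 351/4.
Then q_K = (233 - 2·(351/4))/4 = 115/8.

87.75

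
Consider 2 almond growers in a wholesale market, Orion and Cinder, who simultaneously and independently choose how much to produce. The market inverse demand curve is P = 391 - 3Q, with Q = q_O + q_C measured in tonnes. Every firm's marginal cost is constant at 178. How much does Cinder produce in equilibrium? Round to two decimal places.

A representative firm's profit is π_i = q_i(391 - 3Q) - 178q_i.
Setting ∂π_i/∂q_i = 0 with rivals' quantities fixed: 213 - 6q_i - 3q_j = 0.
With identical firms every q_j equals q_i, so q_j = q_i and 213 = 9q_i, giving q_i = 71/3.

23.67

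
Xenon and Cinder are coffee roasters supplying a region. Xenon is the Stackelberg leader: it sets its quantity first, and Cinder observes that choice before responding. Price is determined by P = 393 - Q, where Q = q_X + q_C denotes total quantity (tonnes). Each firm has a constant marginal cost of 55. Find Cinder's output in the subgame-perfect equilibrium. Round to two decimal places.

Solve by backward induction. Given q_X, the follower Cinder maximises π_C = (393 - q_X - q_C)q_C - 55q_C.
Setting the follower's marginal profit to zero, 338 - q_X - 2q_C = 0, i.e. q_C = (338 - q_X)/2.
Xenon substitutes q_C(q_X) into its own profit: π_X = q_X(393 - q_X - (338 - q_X)/2) - 55q_X = (224 - (1/2)q_X)q_X - 55q_X.
Leader FOC: 169 - q_X = 0, so q_X = 169.
Then q_C = (338 - 169)/2 = 169/2.

84.50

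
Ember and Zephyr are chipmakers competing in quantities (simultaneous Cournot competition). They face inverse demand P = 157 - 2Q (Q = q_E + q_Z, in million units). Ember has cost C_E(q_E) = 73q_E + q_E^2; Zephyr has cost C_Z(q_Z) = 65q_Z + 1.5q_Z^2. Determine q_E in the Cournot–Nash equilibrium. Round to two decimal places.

Ember's profit: π_E = (157 - 2Q)q_E - (73q_E + q_E²). Setting ∂π_E/∂q_E = 0: 84 - 6q_E - 2(q_Z) = 0.
Zephyr's first-order condition: 92 - 7q_Z - 2(q_E) = 0.
So q_E = (84 - 2q_Z)/6 and q_Z = (92 - 2q_E)/7.
Substituting one into the other gives q_E = 202/19 and q_Z = 192/19.

10.63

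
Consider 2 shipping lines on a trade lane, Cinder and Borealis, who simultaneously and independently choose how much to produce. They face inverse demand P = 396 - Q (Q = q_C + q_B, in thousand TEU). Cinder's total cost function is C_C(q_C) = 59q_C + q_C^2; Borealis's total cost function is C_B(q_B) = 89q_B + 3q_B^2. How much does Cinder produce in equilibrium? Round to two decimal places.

Cinder's profit: π_C = (396 - Q)q_C - (59q_C + q_C²). Setting ∂π_C/∂q_C = 0: 337 - 4q_C - (q_B) = 0.
Borealis's profit: π_B = (396 - Q)q_B - (89q_B + 3q_B²). Setting ∂π_B/∂q_B = 0: 307 - 8q_B - (q_C) = 0.
So q_C = (337 - q_B)/4 and q_B = (307 - q_C)/8.
Substituting one into the other gives q_C = 77.0645 and q_B = 891/31.

77.06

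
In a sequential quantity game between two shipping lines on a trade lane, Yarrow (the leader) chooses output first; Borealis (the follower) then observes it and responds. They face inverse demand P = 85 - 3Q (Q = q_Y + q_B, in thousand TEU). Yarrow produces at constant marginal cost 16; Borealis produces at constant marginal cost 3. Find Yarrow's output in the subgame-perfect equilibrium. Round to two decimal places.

9.33

The follower Borealis best-responds to any q_Y: π_B = (85 - 3Q)q_B - 3q_B.
∂π_B/∂q_B = 82 - 3q_Y - 6q_B = 0 gives the reaction function q_B = (82 - 3q_Y)/6.
The leader anticipates this reaction. Substituting into P = 85 - 3Q gives P = 44 - (3/2)q_Y, so π_Y = (44 - (3/2)q_Y)q_Y - 16q_Y.
Maximising: ∂π_Y/∂q_Y = 28 - 3q_Y = 0, giving q_Y = 28/3.
Then q_B = (82 - 3·(28/3))/6 = 9.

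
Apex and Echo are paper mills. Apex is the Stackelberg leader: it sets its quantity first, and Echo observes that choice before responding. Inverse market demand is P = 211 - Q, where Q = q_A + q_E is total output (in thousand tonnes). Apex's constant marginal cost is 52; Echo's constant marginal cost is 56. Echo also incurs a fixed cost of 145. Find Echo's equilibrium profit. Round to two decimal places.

1205.56

The follower Echo best-responds to any q_A: π_E = (211 - Q)q_E - 56q_E.
Follower FOC: 155 - q_A - 2q_E = 0, so q_E(q_A) = (155 - q_A)/2.
Apex substitutes q_E(q_A) into its own profit: π_A = q_A(211 - q_A - (155 - q_A)/2) - 52q_A = (267/2 - (1/2)q_A)q_A - 52q_A.
Leader FOC: 163/2 - q_A = 0, so q_A = 163/2.
Then q_E = (155 - 163/2)/2 = 147/4.
Price P = 211 - 473/4 = 371/4.
Echo's profit: (371/4 - 56)·(147/4) - 145 = 1205.5625.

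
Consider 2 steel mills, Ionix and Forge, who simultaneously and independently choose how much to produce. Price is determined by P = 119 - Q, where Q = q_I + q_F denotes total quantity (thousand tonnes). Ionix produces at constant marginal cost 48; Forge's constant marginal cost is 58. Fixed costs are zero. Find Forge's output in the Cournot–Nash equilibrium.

17

Ionix's profit: π_I = (119 - Q)q_I - (48q_I). Setting ∂π_I/∂q_I = 0: 71 - 2q_I - (q_F) = 0.
Forge's first-order condition: 61 - 2q_F - (q_I) = 0.
So q_I = (71 - q_F)/2 and q_F = (61 - q_I)/2.
Substituting one into the other gives q_I = 27 and q_F = 17.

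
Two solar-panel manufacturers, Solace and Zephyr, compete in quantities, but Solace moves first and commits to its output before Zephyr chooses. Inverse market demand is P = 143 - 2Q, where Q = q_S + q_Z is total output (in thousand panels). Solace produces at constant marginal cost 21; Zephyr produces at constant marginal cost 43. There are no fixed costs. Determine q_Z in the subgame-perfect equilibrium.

7

Solve by backward induction. Given q_S, the follower Zephyr maximises π_Z = (143 - 2q_S - 2q_Z)q_Z - 43q_Z.
Follower FOC: 100 - 2q_S - 4q_Z = 0, so q_Z(q_S) = (100 - 2q_S)/4.
The leader anticipates this reaction. Substituting into P = 143 - 2Q gives P = 93 - q_S, so π_S = (93 - q_S)q_S - 21q_S.
The leader's first-order condition 72 - 2q_S = 0 yields q_S = 36.
Then q_Z = (100 - 2·36)/4 = 7.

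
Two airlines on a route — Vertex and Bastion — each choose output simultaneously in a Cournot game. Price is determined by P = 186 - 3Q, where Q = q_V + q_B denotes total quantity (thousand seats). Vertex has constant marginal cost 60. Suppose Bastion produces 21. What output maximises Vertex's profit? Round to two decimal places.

With the rival's output fixed at 21, Vertex's profit is π_V = (186 - 3·21 - 3q_V)q_V - (60q_V) = (123 - 3q_V)q_V - (60q_V).
∂π_V/∂q_V = 63 - 6q_V = 0, so q_V = 21/2.

10.50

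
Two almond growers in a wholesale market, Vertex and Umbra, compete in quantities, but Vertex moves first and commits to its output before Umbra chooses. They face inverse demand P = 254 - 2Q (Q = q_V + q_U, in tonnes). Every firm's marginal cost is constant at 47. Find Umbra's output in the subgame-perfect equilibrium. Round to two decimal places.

25.88

The follower Umbra best-responds to any q_V: π_U = (254 - 2Q)q_U - 47q_U.
Setting the follower's marginal profit to zero, 207 - 2q_V - 4q_U = 0, i.e. q_U = (207 - 2q_V)/4.
The leader anticipates this reaction. Substituting into P = 254 - 2Q gives P = 301/2 - q_V, so π_V = (301/2 - q_V)q_V - 47q_V.
Maximising: ∂π_V/∂q_V = 207/2 - 2q_V = 0, giving q_V = 207/4.
Then q_U = (207 - 2·(207/4))/4 = 207/8.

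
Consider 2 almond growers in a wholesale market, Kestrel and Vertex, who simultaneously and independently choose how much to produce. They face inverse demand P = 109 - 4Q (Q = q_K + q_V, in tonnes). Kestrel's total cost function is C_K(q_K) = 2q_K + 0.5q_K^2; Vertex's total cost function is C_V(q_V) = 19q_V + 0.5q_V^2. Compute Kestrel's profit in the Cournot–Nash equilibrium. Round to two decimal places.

387.28

Kestrel's profit: π_K = (109 - 4Q)q_K - (2q_K + (1/2)q_K²). Setting ∂π_K/∂q_K = 0: 107 - 9q_K - 4(q_V) = 0.
Vertex's first-order condition: 90 - 9q_V - 4(q_K) = 0.
So q_K = (107 - 4q_V)/9 and q_V = (90 - 4q_K)/9.
Solving the pair: q_K = 603/65, q_V = 382/65.
Price P = 109 - 4·(197/13) = 629/13.
Kestrel's profit: (629/13)·(603/65) - 2·(603/65) - (1/2)(603/65)² = 387.2759.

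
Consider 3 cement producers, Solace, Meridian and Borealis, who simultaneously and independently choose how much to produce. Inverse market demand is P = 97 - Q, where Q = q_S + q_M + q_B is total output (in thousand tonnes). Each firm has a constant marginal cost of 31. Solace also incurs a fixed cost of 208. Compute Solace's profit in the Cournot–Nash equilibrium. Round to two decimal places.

A representative firm's profit is π_i = q_i(97 - Q) - 31q_i.
Setting ∂π_i/∂q_i = 0 with rivals' quantities fixed: 66 - 2q_i - Σ_{j≠i} q_j = 0.
By symmetry each firm produces the same amount; substituting Σ_{j≠i} q_j = 2q_i yields q_i = 66/4 = 33/2.
Price P = 97 - 99/2 = 95/2.
Solace's profit: (95/2 - 31)·(33/2) - 208 = 257/4.

64.25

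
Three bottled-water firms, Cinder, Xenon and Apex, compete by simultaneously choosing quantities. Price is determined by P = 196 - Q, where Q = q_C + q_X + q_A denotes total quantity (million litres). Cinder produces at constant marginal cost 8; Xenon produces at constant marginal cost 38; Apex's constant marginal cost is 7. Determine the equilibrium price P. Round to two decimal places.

62.25

Cinder's profit: π_C = (196 - Q)q_C - (8q_C). Setting ∂π_C/∂q_C = 0: 188 - 2q_C - (q_X + q_A) = 0.
Xenon's profit: π_X = (196 - Q)q_X - (38q_X). Setting ∂π_X/∂q_X = 0: 158 - 2q_X - (q_C + q_A) = 0.
Apex's first-order condition: 189 - 2q_A - (q_C + q_X) = 0.
Adding the 3 first-order conditions: 535 − 4Q = 0, so Q = 535/4.
Back-substituting: q_C = (188 − 535/4) = 217/4, q_X = (158 − 535/4) = 97/4, q_A = (189 − 535/4) = 221/4.
Total output Q = 535/4, so price P = 196 - 535/4 = 249/4.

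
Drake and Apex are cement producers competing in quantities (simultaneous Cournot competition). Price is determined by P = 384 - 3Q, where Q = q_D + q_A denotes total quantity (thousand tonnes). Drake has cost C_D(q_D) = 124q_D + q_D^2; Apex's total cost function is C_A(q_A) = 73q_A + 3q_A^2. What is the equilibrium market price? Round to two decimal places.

249.69

Drake's profit: π_D = (384 - 3Q)q_D - (124q_D + q_D²). Setting ∂π_D/∂q_D = 0: 260 - 8q_D - 3(q_A) = 0.
Apex's profit: π_A = (384 - 3Q)q_A - (73q_A + 3q_A²). Setting ∂π_A/∂q_A = 0: 311 - 12q_A - 3(q_D) = 0.
Rearranging gives the reaction functions q_D = (260 - 3q_A)/8 and q_A = (311 - 3q_D)/12.
Substituting one into the other gives q_D = 729/29 and q_A = 1708/87.
Total output Q = 44.7701, so price P = 384 - 3·44.7701 = 249.6897.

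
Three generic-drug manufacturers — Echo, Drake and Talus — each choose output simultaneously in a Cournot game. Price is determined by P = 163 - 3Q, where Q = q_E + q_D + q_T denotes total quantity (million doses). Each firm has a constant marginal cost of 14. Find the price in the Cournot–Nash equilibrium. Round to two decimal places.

Each firm earns π_i = (163 - 3Q)q_i - 14q_i.
First-order condition (treating rivals' output as given): 149 - 6q_i - 3·Σ_{j≠i} q_j = 0.
With identical firms every q_j equals q_i, so Σ_{j≠i} q_j = 2q_i and 149 = 12q_i, giving q_i = 149/12.
Total output Q = 149/4, so price P = 163 - 3·(149/4) = 205/4.

51.25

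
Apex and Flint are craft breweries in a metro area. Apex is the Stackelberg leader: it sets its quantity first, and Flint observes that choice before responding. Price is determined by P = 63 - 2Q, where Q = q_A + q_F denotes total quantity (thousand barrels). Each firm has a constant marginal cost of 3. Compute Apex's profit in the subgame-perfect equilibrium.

225

Solve by backward induction. Given q_A, the follower Flint maximises π_F = (63 - 2q_A - 2q_F)q_F - 3q_F.
∂π_F/∂q_F = 60 - 2q_A - 4q_F = 0 gives the reaction function q_F = (60 - 2q_A)/4.
The leader anticipates this reaction. Substituting into P = 63 - 2Q gives P = 33 - q_A, so π_A = (33 - q_A)q_A - 3q_A.
Leader FOC: 30 - 2q_A = 0, so q_A = 15.
Then q_F = (60 - 2·15)/4 = 15/2.
Price P = 63 - 2·(45/2) = 18.
Apex's profit: (18 - 3)·15 = 225.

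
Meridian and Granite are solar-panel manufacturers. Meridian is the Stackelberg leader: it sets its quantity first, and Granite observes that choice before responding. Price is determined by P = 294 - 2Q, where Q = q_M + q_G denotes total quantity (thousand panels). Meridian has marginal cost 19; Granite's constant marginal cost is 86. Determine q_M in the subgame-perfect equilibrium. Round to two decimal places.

Solve by backward induction. Given q_M, the follower Granite maximises π_G = (294 - 2q_M - 2q_G)q_G - 86q_G.
Follower FOC: 208 - 2q_M - 4q_G = 0, so q_G(q_M) = (208 - 2q_M)/4.
The leader anticipates this reaction. Substituting into P = 294 - 2Q gives P = 190 - q_M, so π_M = (190 - q_M)q_M - 19q_M.
Leader FOC: 171 - 2q_M = 0, so q_M = 171/2.
Then q_G = (208 - 2·(171/2))/4 = 37/4.

85.50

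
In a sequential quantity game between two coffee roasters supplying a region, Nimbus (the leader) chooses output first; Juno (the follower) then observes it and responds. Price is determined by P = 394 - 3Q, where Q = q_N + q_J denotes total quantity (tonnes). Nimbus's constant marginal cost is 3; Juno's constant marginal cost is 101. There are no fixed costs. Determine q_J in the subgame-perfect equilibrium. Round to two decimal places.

The follower Juno best-responds to any q_N: π_J = (394 - 3Q)q_J - 101q_J.
∂π_J/∂q_J = 293 - 3q_N - 6q_J = 0 gives the reaction function q_J = (293 - 3q_N)/6.
Nimbus substitutes q_J(q_N) into its own profit: π_N = q_N(394 - 3q_N - (293 - 3q_N)/2) - 3q_N = (495/2 - (3/2)q_N)q_N - 3q_N.
Leader FOC: 489/2 - 3q_N = 0, so q_N = 163/2.
Then q_J = (293 - 3·(163/2))/6 = 97/12.

8.08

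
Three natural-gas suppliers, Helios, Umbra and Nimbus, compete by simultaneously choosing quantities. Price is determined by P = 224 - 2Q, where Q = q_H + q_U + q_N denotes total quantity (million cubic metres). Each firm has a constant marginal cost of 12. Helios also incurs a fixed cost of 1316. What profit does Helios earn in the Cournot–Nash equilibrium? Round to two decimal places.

88.50

Each firm earns π_i = (224 - 2Q)q_i - 12q_i.
First-order condition (treating rivals' output as given): 212 - 4q_i - 2·Σ_{j≠i} q_j = 0.
By symmetry each firm produces the same amount; substituting Σ_{j≠i} q_j = 2q_i yields q_i = 212/8 = 53/2.
Price P = 224 - 2·(159/2) = 65.
Helios's profit: (65 - 12)·(53/2) - 1316 = 177/2.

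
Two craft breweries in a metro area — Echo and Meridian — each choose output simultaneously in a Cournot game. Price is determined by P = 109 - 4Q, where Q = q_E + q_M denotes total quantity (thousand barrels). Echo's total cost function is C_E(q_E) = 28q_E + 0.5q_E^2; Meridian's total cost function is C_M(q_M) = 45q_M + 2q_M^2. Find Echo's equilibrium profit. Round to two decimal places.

Echo's profit: π_E = (109 - 4Q)q_E - (28q_E + (1/2)q_E²). Setting ∂π_E/∂q_E = 0: 81 - 9q_E - 4(q_M) = 0.
Meridian's first-order condition: 64 - 12q_M - 4(q_E) = 0.
Best responses: q_E = (81 - 4q_M)/9, q_M = (64 - 4q_E)/12.
Solving the pair: q_E = 179/23, q_M = 63/23.
Price P = 109 - 4·(242/23) = 1539/23.
Echo's profit: (1539/23)·(179/23) - 28·(179/23) - (1/2)(179/23)² = 272.5605.

272.56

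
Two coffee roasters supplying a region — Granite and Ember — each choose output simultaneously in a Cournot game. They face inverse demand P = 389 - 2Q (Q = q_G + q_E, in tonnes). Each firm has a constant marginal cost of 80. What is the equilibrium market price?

183

A representative firm's profit is π_i = q_i(389 - 2Q) - 80q_i.
Setting ∂π_i/∂q_i = 0 with rivals' quantities fixed: 309 - 4q_i - 2q_j = 0.
With identical firms every q_j equals q_i, so q_j = q_i and 309 = 6q_i, giving q_i = 103/2.
Total output Q = 103, so price P = 389 - 2·103 = 183.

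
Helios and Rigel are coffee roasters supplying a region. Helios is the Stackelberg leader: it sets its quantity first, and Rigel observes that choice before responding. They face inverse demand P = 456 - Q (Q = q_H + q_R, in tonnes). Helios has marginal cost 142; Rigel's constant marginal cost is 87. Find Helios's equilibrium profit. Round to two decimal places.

Solve by backward induction. Given q_H, the follower Rigel maximises π_R = (456 - q_H - q_R)q_R - 87q_R.
Setting the follower's marginal profit to zero, 369 - q_H - 2q_R = 0, i.e. q_R = (369 - q_H)/2.
Helios substitutes q_R(q_H) into its own profit: π_H = q_H(456 - q_H - (369 - q_H)/2) - 142q_H = (543/2 - (1/2)q_H)q_H - 142q_H.
Maximising: ∂π_H/∂q_H = 259/2 - q_H = 0, giving q_H = 259/2.
Then q_R = (369 - 259/2)/2 = 479/4.
Price P = 456 - 997/4 = 827/4.
Helios's profit: (827/4 - 142)·(259/2) = 8385.1250.

8385.13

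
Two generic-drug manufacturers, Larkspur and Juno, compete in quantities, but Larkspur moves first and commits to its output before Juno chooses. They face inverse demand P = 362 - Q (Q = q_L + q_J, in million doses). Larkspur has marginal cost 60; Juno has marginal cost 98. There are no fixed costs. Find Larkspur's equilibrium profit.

14450

The follower Juno best-responds to any q_L: π_J = (362 - Q)q_J - 98q_J.
Setting the follower's marginal profit to zero, 264 - q_L - 2q_J = 0, i.e. q_J = (264 - q_L)/2.
Larkspur substitutes q_J(q_L) into its own profit: π_L = q_L(362 - q_L - (264 - q_L)/2) - 60q_L = (230 - (1/2)q_L)q_L - 60q_L.
Leader FOC: 170 - q_L = 0, so q_L = 170.
Then q_J = (264 - 170)/2 = 47.
Price P = 362 - 217 = 145.
Larkspur's profit: (145 - 60)·170 = 14450.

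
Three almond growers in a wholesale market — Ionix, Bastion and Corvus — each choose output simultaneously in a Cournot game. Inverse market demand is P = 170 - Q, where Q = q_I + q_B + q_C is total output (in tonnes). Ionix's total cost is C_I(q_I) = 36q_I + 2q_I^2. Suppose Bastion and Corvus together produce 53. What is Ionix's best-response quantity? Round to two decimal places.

13.50

With rivals' combined output fixed at 53, Ionix's profit is π_I = (170 - 53 - q_I)q_I - (36q_I + 2q_I²) = (117 - q_I)q_I - (36q_I + 2q_I²).
∂π_I/∂q_I = 81 - 6q_I = 0, so q_I = 27/2.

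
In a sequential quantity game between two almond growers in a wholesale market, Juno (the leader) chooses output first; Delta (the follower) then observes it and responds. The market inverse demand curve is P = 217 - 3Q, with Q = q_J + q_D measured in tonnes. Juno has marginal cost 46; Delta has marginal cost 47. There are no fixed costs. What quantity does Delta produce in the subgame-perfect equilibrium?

14

Solve by backward induction. Given q_J, the follower Delta maximises π_D = (217 - 3q_J - 3q_D)q_D - 47q_D.
Follower FOC: 170 - 3q_J - 6q_D = 0, so q_D(q_J) = (170 - 3q_J)/6.
Juno substitutes q_D(q_J) into its own profit: π_J = q_J(217 - 3q_J - (170 - 3q_J)/2) - 46q_J = (132 - (3/2)q_J)q_J - 46q_J.
Leader FOC: 86 - 3q_J = 0, so q_J = 86/3.
Then q_D = (170 - 3·(86/3))/6 = 14.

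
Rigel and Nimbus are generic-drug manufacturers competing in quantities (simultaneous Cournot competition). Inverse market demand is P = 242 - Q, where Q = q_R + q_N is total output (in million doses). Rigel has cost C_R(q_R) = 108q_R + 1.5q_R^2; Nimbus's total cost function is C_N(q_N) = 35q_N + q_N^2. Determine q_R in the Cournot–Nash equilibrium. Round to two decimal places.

17.32

Rigel's profit: π_R = (242 - Q)q_R - (108q_R + (3/2)q_R²). Setting ∂π_R/∂q_R = 0: 134 - 5q_R - (q_N) = 0.
Nimbus's first-order condition: 207 - 4q_N - (q_R) = 0.
Best responses: q_R = (134 - q_N)/5, q_N = (207 - q_R)/4.
Substituting one into the other gives q_R = 329/19 and q_N = 901/19.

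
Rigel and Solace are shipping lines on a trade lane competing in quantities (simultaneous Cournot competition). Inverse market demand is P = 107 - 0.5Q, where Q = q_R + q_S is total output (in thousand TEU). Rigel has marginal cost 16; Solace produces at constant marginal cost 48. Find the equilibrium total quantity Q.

100

Rigel's profit: π_R = (107 - 0.5Q)q_R - (16q_R). Setting ∂π_R/∂q_R = 0: 91 - q_R - (1/2)(q_S) = 0.
Solace's profit: π_S = (107 - 0.5Q)q_S - (48q_S). Setting ∂π_S/∂q_S = 0: 59 - q_S - (1/2)(q_R) = 0.
So q_R = (91 - (1/2)q_S) and q_S = (59 - (1/2)q_R).
Substituting one into the other gives q_R = 82 and q_S = 18.
Total output Q = 82 + 18 = 100.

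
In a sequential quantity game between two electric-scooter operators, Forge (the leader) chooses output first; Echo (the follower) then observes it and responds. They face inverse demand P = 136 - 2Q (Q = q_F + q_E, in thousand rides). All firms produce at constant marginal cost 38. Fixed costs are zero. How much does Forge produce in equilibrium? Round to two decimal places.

Solve by backward induction. Given q_F, the follower Echo maximises π_E = (136 - 2q_F - 2q_E)q_E - 38q_E.
∂π_E/∂q_E = 98 - 2q_F - 4q_E = 0 gives the reaction function q_E = (98 - 2q_F)/4.
The leader anticipates this reaction. Substituting into P = 136 - 2Q gives P = 87 - q_F, so π_F = (87 - q_F)q_F - 38q_F.
The leader's first-order condition 49 - 2q_F = 0 yields q_F = 49/2.
Then q_E = (98 - 2·(49/2))/4 = 49/4.

24.50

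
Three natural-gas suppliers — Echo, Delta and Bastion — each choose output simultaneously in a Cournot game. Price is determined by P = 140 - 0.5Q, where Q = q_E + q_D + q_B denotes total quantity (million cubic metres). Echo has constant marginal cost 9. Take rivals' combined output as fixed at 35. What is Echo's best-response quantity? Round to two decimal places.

113.50

With rivals' combined output fixed at 35, Echo's profit is π_E = (140 - (1/2)·35 - (1/2)q_E)q_E - (9q_E) = (245/2 - (1/2)q_E)q_E - (9q_E).
∂π_E/∂q_E = 227/2 - q_E = 0, so q_E = 227/2.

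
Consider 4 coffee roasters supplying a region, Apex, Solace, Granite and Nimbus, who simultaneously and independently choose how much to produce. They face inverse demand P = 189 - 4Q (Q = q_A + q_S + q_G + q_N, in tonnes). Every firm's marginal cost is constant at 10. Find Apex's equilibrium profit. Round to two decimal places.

A representative firm's profit is π_i = q_i(189 - 4Q) - 10q_i.
First-order condition (treating rivals' output as given): 179 - 8q_i - 4·Σ_{j≠i} q_j = 0.
By symmetry each firm produces the same amount; substituting Σ_{j≠i} q_j = 3q_i yields q_i = 179/20.
Price P = 189 - 4·(179/5) = 229/5.
Apex's profit: (229/5 - 10)·(179/20) = 320.4100.

320.41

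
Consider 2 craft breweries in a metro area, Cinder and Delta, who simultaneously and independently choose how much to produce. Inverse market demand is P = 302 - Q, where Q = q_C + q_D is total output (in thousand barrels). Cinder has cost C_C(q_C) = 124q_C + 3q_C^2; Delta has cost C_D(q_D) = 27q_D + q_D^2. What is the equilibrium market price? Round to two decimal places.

222.68

Cinder's profit: π_C = (302 - Q)q_C - (124q_C + 3q_C²). Setting ∂π_C/∂q_C = 0: 178 - 8q_C - (q_D) = 0.
Delta's first-order condition: 275 - 4q_D - (q_C) = 0.
Best responses: q_C = (178 - q_D)/8, q_D = (275 - q_C)/4.
Solving the pair: q_C = 437/31, q_D = 65.2258.
Total output Q = 79.3226, so price P = 302 - 79.3226 = 222.6774.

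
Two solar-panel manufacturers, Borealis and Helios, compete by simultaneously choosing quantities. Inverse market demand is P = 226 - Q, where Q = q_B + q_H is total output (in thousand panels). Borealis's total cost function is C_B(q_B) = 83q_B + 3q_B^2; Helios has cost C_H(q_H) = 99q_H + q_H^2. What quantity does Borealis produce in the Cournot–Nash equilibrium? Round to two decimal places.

14.35

Borealis's profit: π_B = (226 - Q)q_B - (83q_B + 3q_B²). Setting ∂π_B/∂q_B = 0: 143 - 8q_B - (q_H) = 0.
Helios's profit: π_H = (226 - Q)q_H - (99q_H + q_H²). Setting ∂π_H/∂q_H = 0: 127 - 4q_H - (q_B) = 0.
So q_B = (143 - q_H)/8 and q_H = (127 - q_B)/4.
Substituting one into the other gives q_B = 445/31 and q_H = 873/31.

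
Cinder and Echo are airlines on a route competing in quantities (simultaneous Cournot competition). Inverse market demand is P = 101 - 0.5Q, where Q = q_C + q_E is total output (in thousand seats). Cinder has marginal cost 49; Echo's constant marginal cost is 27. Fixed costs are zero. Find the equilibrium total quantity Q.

Cinder's profit: π_C = (101 - 0.5Q)q_C - (49q_C). Setting ∂π_C/∂q_C = 0: 52 - q_C - (1/2)(q_E) = 0.
Echo's profit: π_E = (101 - 0.5Q)q_E - (27q_E). Setting ∂π_E/∂q_E = 0: 74 - q_E - (1/2)(q_C) = 0.
So q_C = (52 - (1/2)q_E) and q_E = (74 - (1/2)q_C).
Solving the pair: q_C = 20, q_E = 64.
Total output Q = 20 + 64 = 84.

84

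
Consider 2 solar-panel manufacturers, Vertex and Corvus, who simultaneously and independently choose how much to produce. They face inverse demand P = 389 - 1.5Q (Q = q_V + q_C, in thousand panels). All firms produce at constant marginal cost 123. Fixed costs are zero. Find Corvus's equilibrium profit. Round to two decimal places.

A representative firm's profit is π_i = q_i(389 - 1.5Q) - 123q_i.
Setting ∂π_i/∂q_i = 0 with rivals' quantities fixed: 266 - 3q_i - (3/2)q_j = 0.
With identical firms every q_j equals q_i, so q_j = q_i and 266 = (9/2)q_i, giving q_i = 532/9.
Price P = 389 - (3/2)·(1064/9) = 635/3.
Corvus's profit: (635/3 - 123)·(532/9) = 5241.1852.

5241.19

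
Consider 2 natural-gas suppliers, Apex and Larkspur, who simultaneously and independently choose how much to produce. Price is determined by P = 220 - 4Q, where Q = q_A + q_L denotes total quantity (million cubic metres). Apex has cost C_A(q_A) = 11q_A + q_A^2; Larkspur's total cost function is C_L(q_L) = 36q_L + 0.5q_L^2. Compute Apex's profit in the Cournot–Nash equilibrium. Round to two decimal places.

Apex's profit: π_A = (220 - 4Q)q_A - (11q_A + q_A²). Setting ∂π_A/∂q_A = 0: 209 - 10q_A - 4(q_L) = 0.
Larkspur's first-order condition: 184 - 9q_L - 4(q_A) = 0.
Best responses: q_A = (209 - 4q_L)/10, q_L = (184 - 4q_A)/9.
Solving the pair: q_A = 1145/74, q_L = 502/37.
Price P = 220 - 4·29.0405 = 103.8378.
Apex's profit: 103.8378·(1145/74) - 11·(1145/74) - (1145/74)² = 1197.0645.

1197.06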